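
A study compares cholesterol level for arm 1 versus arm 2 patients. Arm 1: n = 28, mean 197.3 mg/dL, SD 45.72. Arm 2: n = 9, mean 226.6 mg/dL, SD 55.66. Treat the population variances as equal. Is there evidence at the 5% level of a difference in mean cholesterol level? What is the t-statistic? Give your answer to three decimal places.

-1.587

Let group 1 = arm 1, group 2 = arm 2. H0: μ_1 = μ_2; H1: μ_1 ≠ μ_2 (two-sample pooled-variance t-test, two-sided).
s_p² = [(28−1)·45.72² + (9−1)·55.66²]/(28+9−2) = 2320.65
t = (197.3 − 226.6)/√[2320.65·(1/28 + 1/9)] = -1.587
df = n₁ + n₂ − 2 = 35
Two-sided p-value ≈ 0.1214
Since p ≈ 0.1214 > α = 0.05, fail to reject H0; the evidence is not statistically significant.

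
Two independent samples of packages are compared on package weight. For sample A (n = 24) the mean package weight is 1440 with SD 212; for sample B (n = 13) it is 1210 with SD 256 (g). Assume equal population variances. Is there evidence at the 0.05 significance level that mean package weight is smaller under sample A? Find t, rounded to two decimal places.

2.93

Let group 1 = sample A, group 2 = sample B. H0: μ_1 = μ_2; H1: μ_1 < μ_2 (two-sample pooled-variance t-test, left-tailed).
s_p² = [(24−1)·212² + (13−1)·256²]/(24+13−2) = 52004.1
t = (1440 − 1210)/√[52004.1·(1/24 + 1/13)] = 2.93
df = n₁ + n₂ − 2 = 35
p-value = P(T ≤ 2.93) ≈ 0.997
Since p ≈ 0.997 > α = 0.05, fail to reject H0; the data do not provide sufficient evidence against H0.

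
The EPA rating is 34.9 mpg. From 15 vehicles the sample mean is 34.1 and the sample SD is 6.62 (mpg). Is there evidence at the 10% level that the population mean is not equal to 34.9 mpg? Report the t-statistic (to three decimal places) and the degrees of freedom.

t = -0.468, df = 14

H0: μ = 34.9; H1: μ ≠ 34.9 (one-sample t-test, two-sided).
t = (x̄ − μ₀)/(s/√n) = (34.1 − 34.9)/(6.62/√15) = -0.468
df = n − 1 = 14
Two-sided p-value ≈ 0.647
Since p ≈ 0.647 > α = 0.1, fail to reject H0; the evidence is not statistically significant.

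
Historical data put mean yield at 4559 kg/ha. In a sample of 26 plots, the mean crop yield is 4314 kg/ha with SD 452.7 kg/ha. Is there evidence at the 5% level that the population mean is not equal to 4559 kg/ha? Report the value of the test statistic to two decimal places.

-2.76

H0: μ = 4559; H1: μ ≠ 4559 (one-sample t-test, two-sided).
t = (x̄ − μ₀)/(s/√n) = (4314 − 4559)/(452.7/√26) = -2.76
df = n − 1 = 25
Two-sided p-value ≈ 0.011
Since p ≈ 0.011 < α = 0.05, reject H0; the evidence is statistically significant.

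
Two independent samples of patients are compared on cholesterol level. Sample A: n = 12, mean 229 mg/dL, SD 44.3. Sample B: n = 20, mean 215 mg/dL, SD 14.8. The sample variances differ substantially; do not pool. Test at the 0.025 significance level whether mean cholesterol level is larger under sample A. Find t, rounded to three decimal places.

1.060

Let group 1 = sample A, group 2 = sample B. H0: μ_1 = μ_2; H1: μ_1 > μ_2 (Welch's two-sample t-test, right-tailed).
t = (x̄_1 − x̄_2)/√(s_1²/n_1 + s_2²/n_2) = (229 − 215)/√(44.3²/12 + 14.8²/20) = 1.060
Welch–Satterthwaite df ≈ 12.49
p-value = P(T ≥ 1.060) ≈ 0.155
Since p ≈ 0.155 > α = 0.025, fail to reject H0; the data do not provide sufficient evidence against H0.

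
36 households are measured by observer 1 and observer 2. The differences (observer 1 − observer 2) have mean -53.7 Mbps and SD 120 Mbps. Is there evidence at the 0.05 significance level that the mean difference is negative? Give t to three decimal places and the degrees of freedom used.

t = -2.685, df = 35

H0: μ_d = 0; H1: μ_d < 0 (paired t-test on the differences, left-tailed).
t = d̄/(s_d/√n) = -53.7/(120/√36) = -2.685
df = n − 1 = 35
p-value = P(T ≤ -2.685) ≈ 0.0055
Since p ≈ 0.0055 < α = 0.05, reject H0; the evidence is statistically significant.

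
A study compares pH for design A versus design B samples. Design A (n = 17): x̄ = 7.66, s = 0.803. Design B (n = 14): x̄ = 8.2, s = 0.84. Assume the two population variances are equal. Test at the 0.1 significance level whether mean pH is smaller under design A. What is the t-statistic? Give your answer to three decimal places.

-1.825

Let group 1 = design A, group 2 = design B. H0: μ_1 = μ_2; H1: μ_1 < μ_2 (two-sample pooled-variance t-test, left-tailed).
s_p² = [(17−1)·0.803² + (14−1)·0.84²]/(17+14−2) = 0.67206
t = (7.66 − 8.2)/√[0.67206·(1/17 + 1/14)] = -1.825
df = n₁ + n₂ − 2 = 29
p-value = P(T ≤ -1.825) ≈ 0.039
Since p ≈ 0.039 < α = 0.1, reject H0; the data support H1.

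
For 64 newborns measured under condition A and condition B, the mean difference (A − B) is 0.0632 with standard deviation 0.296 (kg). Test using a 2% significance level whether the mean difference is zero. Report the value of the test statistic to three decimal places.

H0: μ_d = 0; H1: μ_d ≠ 0 (paired t-test on the differences, two-sided).
t = d̄/(s_d/√n) = 0.0632/(0.296/√64) = 1.708
df = n − 1 = 63
Two-sided p-value ≈ 0.0925
Since p ≈ 0.0925 > α = 0.02, fail to reject H0; the data do not provide sufficient evidence against H0.

1.708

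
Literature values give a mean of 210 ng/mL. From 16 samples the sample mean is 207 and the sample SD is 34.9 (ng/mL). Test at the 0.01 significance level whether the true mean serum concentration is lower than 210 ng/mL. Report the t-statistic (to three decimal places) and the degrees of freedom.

t = -0.344, df = 15

H0: μ = 210; H1: μ < 210 (one-sample t-test, left-tailed).
t = (x̄ − μ₀)/(s/√n) = (207 − 210)/(34.9/√16) = -0.344
df = n − 1 = 15
p-value = P(T ≤ -0.344) ≈ 0.3679
Since p ≈ 0.3679 > α = 0.01, fail to reject H0; the data do not provide sufficient evidence against H0.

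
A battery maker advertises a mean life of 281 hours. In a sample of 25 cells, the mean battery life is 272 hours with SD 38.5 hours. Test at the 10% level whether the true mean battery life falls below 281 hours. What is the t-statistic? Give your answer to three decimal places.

H0: μ = 281; H1: μ < 281 (one-sample t-test, left-tailed).
t = (x̄ − μ₀)/(s/√n) = (272 − 281)/(38.5/√25) = -1.169
df = n − 1 = 24
p-value = P(T ≤ -1.169) ≈ 0.1270
Since p ≈ 0.1270 > α = 0.1, fail to reject H0; the data do not provide sufficient evidence against H0.

-1.169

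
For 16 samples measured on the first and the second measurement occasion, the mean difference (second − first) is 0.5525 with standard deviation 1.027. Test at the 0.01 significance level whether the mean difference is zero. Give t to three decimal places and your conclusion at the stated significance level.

t = 2.152; fail to reject H0

H0: μ_d = 0; H1: μ_d ≠ 0 (paired t-test on the differences, two-sided).
t = d̄/(s_d/√n) = 0.5525/(1.027/√16) = 2.152
df = n − 1 = 15
Two-sided p-value ≈ 0.0481
Since p ≈ 0.0481 > α = 0.01, fail to reject H0; the evidence is not statistically significant.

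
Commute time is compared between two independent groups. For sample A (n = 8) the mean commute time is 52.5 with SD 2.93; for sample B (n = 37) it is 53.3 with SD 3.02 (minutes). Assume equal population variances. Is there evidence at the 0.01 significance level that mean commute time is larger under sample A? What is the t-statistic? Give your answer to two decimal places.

-0.68

Let group 1 = sample A, group 2 = sample B. H0: μ_1 = μ_2; H1: μ_1 > μ_2 (two-sample pooled-variance t-test, right-tailed).
s_p² = [(8−1)·2.93² + (37−1)·3.02²]/(8+37−2) = 9.03323
t = (52.5 − 53.3)/√[9.03323·(1/8 + 1/37)] = -0.68
df = n₁ + n₂ − 2 = 43
p-value = P(T ≥ -0.68) ≈ 0.7508
Since p ≈ 0.7508 > α = 0.01, fail to reject H0; the data do not provide sufficient evidence against H0.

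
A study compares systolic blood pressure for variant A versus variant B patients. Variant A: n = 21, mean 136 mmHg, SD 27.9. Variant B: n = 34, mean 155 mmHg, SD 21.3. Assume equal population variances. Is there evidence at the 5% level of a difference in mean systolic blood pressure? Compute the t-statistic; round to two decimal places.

-2.85

Let group 1 = variant A, group 2 = variant B. H0: μ_1 = μ_2; H1: μ_1 ≠ μ_2 (two-sample pooled-variance t-test, two-sided).
s_p² = [(21−1)·27.9² + (34−1)·21.3²]/(21+34−2) = 576.226
t = (136 − 155)/√[576.226·(1/21 + 1/34)] = -2.85
df = n₁ + n₂ − 2 = 53
Two-sided p-value ≈ 0.006
Since p ≈ 0.006 < α = 0.05, reject H0; the data support H1.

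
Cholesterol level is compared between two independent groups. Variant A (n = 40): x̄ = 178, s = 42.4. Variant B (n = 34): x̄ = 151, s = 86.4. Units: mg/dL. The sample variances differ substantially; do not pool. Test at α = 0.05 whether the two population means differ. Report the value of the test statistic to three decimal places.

Let group 1 = variant A, group 2 = variant B. H0: μ_1 = μ_2; H1: μ_1 ≠ μ_2 (Welch's two-sample t-test, two-sided).
t = (x̄_1 − x̄_2)/√(s_1²/n_1 + s_2²/n_2) = (178 − 151)/√(42.4²/40 + 86.4²/34) = 1.660
Welch–Satterthwaite df ≈ 46.25
Two-sided p-value ≈ 0.1036
Since p ≈ 0.1036 > α = 0.05, fail to reject H0; the data do not provide sufficient evidence against H0.

1.660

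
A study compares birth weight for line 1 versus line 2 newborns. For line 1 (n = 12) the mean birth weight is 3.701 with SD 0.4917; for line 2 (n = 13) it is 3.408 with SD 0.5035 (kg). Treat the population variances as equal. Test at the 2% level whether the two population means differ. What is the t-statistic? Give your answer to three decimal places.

Let group 1 = line 1, group 2 = line 2. H0: μ_1 = μ_2; H1: μ_1 ≠ μ_2 (two-sample pooled-variance t-test, two-sided).
s_p² = [(12−1)·0.4917² + (13−1)·0.5035²]/(12+13−2) = 0.247896
t = (3.701 − 3.408)/√[0.247896·(1/12 + 1/13)] = 1.470
df = n₁ + n₂ − 2 = 23
Two-sided p-value ≈ 0.1551
Since p ≈ 0.1551 > α = 0.02, fail to reject H0; the evidence is not statistically significant.

1.470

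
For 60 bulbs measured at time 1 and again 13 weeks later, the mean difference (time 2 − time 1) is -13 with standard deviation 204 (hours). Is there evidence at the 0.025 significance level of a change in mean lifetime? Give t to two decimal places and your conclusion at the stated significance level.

t = -0.49; fail to reject H0

H0: μ_d = 0; H1: μ_d ≠ 0 (paired t-test on the differences, two-sided).
t = d̄/(s_d/√n) = -13/(204/√60) = -0.49
df = n − 1 = 59
Two-sided p-value ≈ 0.6234
Since p ≈ 0.6234 > α = 0.025, fail to reject H0; the data do not provide sufficient evidence against H0.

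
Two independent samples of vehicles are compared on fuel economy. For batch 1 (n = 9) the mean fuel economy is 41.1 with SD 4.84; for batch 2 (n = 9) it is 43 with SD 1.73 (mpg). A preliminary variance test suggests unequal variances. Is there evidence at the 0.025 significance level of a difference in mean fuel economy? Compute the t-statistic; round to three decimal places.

-1.109

Let group 1 = batch 1, group 2 = batch 2. H0: μ_1 = μ_2; H1: μ_1 ≠ μ_2 (Welch's two-sample t-test, two-sided).
t = (x̄_1 − x̄_2)/√(s_1²/n_1 + s_2²/n_2) = (41.1 − 43)/√(4.84²/9 + 1.73²/9) = -1.109
Welch–Satterthwaite df ≈ 10.01
Two-sided p-value ≈ 0.2934
Since p ≈ 0.2934 > α = 0.025, fail to reject H0; the evidence is not statistically significant.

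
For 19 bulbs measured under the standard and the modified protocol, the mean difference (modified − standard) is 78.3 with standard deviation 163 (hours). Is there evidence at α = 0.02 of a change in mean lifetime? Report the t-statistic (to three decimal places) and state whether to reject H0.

H0: μ_d = 0; H1: μ_d ≠ 0 (paired t-test on the differences, two-sided).
t = d̄/(s_d/√n) = 78.3/(163/√19) = 2.094
df = n − 1 = 18
Two-sided p-value ≈ 0.0507
Since p ≈ 0.0507 > α = 0.02, fail to reject H0; the data do not provide sufficient evidence against H0.

t = 2.094; fail to reject H0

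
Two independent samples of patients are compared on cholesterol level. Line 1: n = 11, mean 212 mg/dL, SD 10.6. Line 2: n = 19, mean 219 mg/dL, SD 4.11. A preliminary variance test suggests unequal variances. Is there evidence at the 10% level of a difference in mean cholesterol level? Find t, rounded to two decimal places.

-2.10

Let group 1 = line 1, group 2 = line 2. H0: μ_1 = μ_2; H1: μ_1 ≠ μ_2 (Welch's two-sample t-test, two-sided).
t = (x̄_1 − x̄_2)/√(s_1²/n_1 + s_2²/n_2) = (212 − 219)/√(10.6²/11 + 4.11²/19) = -2.10
Welch–Satterthwaite df ≈ 11.77
Two-sided p-value ≈ 0.0579
Since p ≈ 0.0579 < α = 0.1, reject H0; the data support H1.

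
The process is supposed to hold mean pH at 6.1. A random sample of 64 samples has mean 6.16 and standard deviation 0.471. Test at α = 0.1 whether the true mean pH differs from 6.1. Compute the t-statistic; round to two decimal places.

1.02

H0: μ = 6.1; H1: μ ≠ 6.1 (one-sample t-test, two-sided).
t = (x̄ − μ₀)/(s/√n) = (6.16 − 6.1)/(0.471/√64) = 1.02
df = n − 1 = 63
Two-sided p-value ≈ 0.312
Since p ≈ 0.312 > α = 0.1, fail to reject H0; the data do not provide sufficient evidence against H0.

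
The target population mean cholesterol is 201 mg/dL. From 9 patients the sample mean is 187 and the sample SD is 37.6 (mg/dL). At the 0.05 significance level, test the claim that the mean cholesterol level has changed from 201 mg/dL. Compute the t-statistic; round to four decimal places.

H0: μ = 201; H1: μ ≠ 201 (one-sample t-test, two-sided).
t = (x̄ − μ₀)/(s/√n) = (187 − 201)/(37.6/√9) = -1.1170
df = n − 1 = 8
Two-sided p-value ≈ 0.2964
Since p ≈ 0.2964 > α = 0.05, fail to reject H0; the evidence is not statistically significant.

-1.1170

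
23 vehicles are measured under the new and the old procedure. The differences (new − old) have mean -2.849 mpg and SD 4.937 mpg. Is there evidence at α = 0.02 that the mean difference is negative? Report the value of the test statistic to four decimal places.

H0: μ_d = 0; H1: μ_d < 0 (paired t-test on the differences, left-tailed).
t = d̄/(s_d/√n) = -2.849/(4.937/√23) = -2.7675
df = n − 1 = 22
p-value = P(T ≤ -2.7675) ≈ 0.006
Since p ≈ 0.006 < α = 0.02, reject H0; the data support H1.

-2.7675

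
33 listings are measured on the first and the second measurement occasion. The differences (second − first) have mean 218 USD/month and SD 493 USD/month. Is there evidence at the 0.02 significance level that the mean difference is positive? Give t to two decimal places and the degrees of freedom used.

H0: μ_d = 0; H1: μ_d > 0 (paired t-test on the differences, right-tailed).
t = d̄/(s_d/√n) = 218/(493/√33) = 2.54
df = n − 1 = 32
p-value = P(T ≥ 2.54) ≈ 0.008
Since p ≈ 0.008 < α = 0.02, reject H0; the data support H1.

t = 2.54, df = 32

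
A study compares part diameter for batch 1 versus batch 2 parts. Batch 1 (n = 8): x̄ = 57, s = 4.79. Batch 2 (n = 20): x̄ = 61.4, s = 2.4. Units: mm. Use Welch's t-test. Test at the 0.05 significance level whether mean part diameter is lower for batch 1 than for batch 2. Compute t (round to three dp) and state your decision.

Let group 1 = batch 1, group 2 = batch 2. H0: μ_1 = μ_2; H1: μ_1 < μ_2 (Welch's two-sample t-test, left-tailed).
t = (x̄_1 − x̄_2)/√(s_1²/n_1 + s_2²/n_2) = (57 − 61.4)/√(4.79²/8 + 2.4²/20) = -2.477
Welch–Satterthwaite df ≈ 8.45
p-value = P(T ≤ -2.477) ≈ 0.018
Since p ≈ 0.018 < α = 0.05, reject H0; the data support H1.

t = -2.477; reject H0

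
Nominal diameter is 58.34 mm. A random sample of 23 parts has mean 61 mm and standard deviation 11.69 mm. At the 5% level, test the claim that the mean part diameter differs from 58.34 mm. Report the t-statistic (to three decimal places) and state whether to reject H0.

H0: μ = 58.34; H1: μ ≠ 58.34 (one-sample t-test, two-sided).
t = (x̄ − μ₀)/(s/√n) = (61 − 58.34)/(11.69/√23) = 1.091
df = n − 1 = 22
Two-sided p-value ≈ 0.2870
Since p ≈ 0.2870 > α = 0.05, fail to reject H0; the data do not provide sufficient evidence against H0.

t = 1.091; fail to reject H0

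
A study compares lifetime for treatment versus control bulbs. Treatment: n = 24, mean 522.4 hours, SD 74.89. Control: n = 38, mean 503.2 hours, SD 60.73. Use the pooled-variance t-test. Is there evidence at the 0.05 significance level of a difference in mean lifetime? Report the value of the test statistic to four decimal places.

Let group 1 = treatment, group 2 = control. H0: μ_1 = μ_2; H1: μ_1 ≠ μ_2 (two-sample pooled-variance t-test, two-sided).
s_p² = [(24−1)·74.89² + (38−1)·60.73²]/(24+38−2) = 4424.28
t = (522.4 − 503.2)/√[4424.28·(1/24 + 1/38)] = 1.1071
df = n₁ + n₂ − 2 = 60
Two-sided p-value ≈ 0.273
Since p ≈ 0.273 > α = 0.05, fail to reject H0; the evidence is not statistically significant.

1.1071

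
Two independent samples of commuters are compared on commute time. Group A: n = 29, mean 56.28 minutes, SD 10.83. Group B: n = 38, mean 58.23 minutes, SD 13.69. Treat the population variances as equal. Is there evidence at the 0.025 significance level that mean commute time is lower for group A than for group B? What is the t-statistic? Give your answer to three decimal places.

Let group 1 = group A, group 2 = group B. H0: μ_1 = μ_2; H1: μ_1 < μ_2 (two-sample pooled-variance t-test, left-tailed).
s_p² = [(29−1)·10.83² + (38−1)·13.69²]/(29+38−2) = 157.207
t = (56.28 − 58.23)/√[157.207·(1/29 + 1/38)] = -0.631
df = n₁ + n₂ − 2 = 65
p-value = P(T ≤ -0.631) ≈ 0.265
Since p ≈ 0.265 > α = 0.025, fail to reject H0; the evidence is not statistically significant.

-0.631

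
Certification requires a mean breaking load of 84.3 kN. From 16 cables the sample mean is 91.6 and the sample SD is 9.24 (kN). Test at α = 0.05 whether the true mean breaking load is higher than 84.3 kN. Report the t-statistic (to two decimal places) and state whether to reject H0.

H0: μ = 84.3; H1: μ > 84.3 (one-sample t-test, right-tailed).
t = (x̄ − μ₀)/(s/√n) = (91.6 − 84.3)/(9.24/√16) = 3.16
df = n − 1 = 15
p-value = P(T ≥ 3.16) ≈ 0.0032
Since p ≈ 0.0032 < α = 0.05, reject H0; the evidence is statistically significant.

t = 3.16; reject H0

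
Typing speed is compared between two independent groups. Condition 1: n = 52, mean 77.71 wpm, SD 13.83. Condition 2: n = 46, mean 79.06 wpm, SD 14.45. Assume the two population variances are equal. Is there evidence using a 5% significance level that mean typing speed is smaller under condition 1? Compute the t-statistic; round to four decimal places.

-0.4722

Let group 1 = condition 1, group 2 = condition 2. H0: μ_1 = μ_2; H1: μ_1 < μ_2 (two-sample pooled-variance t-test, left-tailed).
s_p² = [(52−1)·13.83² + (46−1)·14.45²]/(52+46−2) = 199.488
t = (77.71 − 79.06)/√[199.488·(1/52 + 1/46)] = -0.4722
df = n₁ + n₂ − 2 = 96
p-value = P(T ≤ -0.4722) ≈ 0.319
Since p ≈ 0.319 > α = 0.05, fail to reject H0; the evidence is not statistically significant.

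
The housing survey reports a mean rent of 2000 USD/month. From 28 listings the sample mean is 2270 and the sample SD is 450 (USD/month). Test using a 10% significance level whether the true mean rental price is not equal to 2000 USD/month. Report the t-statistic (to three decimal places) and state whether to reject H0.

t = 3.175; reject H0

H0: μ = 2000; H1: μ ≠ 2000 (one-sample t-test, two-sided).
t = (x̄ − μ₀)/(s/√n) = (2270 − 2000)/(450/√28) = 3.175
df = n − 1 = 27
Two-sided p-value ≈ 0.0037
Since p ≈ 0.0037 < α = 0.1, reject H0; the data support H1.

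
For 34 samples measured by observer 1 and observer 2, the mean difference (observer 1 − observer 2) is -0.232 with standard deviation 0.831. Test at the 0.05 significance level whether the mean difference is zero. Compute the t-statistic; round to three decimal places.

H0: μ_d = 0; H1: μ_d ≠ 0 (paired t-test on the differences, two-sided).
t = d̄/(s_d/√n) = -0.232/(0.831/√34) = -1.628
df = n − 1 = 33
Two-sided p-value ≈ 0.113
Since p ≈ 0.113 > α = 0.05, fail to reject H0; the evidence is not statistically significant.

-1.628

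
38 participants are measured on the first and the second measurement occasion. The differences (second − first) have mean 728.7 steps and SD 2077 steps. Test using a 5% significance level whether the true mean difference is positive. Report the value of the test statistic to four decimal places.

H0: μ_d = 0; H1: μ_d > 0 (paired t-test on the differences, right-tailed).
t = d̄/(s_d/√n) = 728.7/(2077/√38) = 2.1627
df = n − 1 = 37
p-value = P(T ≥ 2.1627) ≈ 0.0185
Since p ≈ 0.0185 < α = 0.05, reject H0; the evidence is statistically significant.

2.1627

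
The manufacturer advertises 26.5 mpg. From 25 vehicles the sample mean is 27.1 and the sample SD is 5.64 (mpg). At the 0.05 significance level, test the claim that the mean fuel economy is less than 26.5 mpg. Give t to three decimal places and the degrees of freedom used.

t = 0.532, df = 24

H0: μ = 26.5; H1: μ < 26.5 (one-sample t-test, left-tailed).
t = (x̄ − μ₀)/(s/√n) = (27.1 − 26.5)/(5.64/√25) = 0.532
df = n − 1 = 24
p-value = P(T ≤ 0.532) ≈ 0.7002
Since p ≈ 0.7002 > α = 0.05, fail to reject H0; the evidence is not statistically significant.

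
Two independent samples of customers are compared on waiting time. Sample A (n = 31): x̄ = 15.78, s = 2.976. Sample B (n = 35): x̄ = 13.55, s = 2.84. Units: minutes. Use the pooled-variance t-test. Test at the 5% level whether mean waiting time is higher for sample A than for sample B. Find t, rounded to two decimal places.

3.11

Let group 1 = sample A, group 2 = sample B. H0: μ_1 = μ_2; H1: μ_1 > μ_2 (two-sample pooled-variance t-test, right-tailed).
s_p² = [(31−1)·2.976² + (35−1)·2.84²]/(31+35−2) = 8.43637
t = (15.78 − 13.55)/√[8.43637·(1/31 + 1/35)] = 3.11
df = n₁ + n₂ − 2 = 64
p-value = P(T ≥ 3.11) ≈ 0.001
Since p ≈ 0.001 < α = 0.05, reject H0; the evidence is statistically significant.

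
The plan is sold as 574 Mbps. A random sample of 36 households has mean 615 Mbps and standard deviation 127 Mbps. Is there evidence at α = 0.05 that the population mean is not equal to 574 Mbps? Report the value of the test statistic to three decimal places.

1.937

H0: μ = 574; H1: μ ≠ 574 (one-sample t-test, two-sided).
t = (x̄ − μ₀)/(s/√n) = (615 − 574)/(127/√36) = 1.937
df = n − 1 = 35
Two-sided p-value ≈ 0.061
Since p ≈ 0.061 > α = 0.05, fail to reject H0; the evidence is not statistically significant.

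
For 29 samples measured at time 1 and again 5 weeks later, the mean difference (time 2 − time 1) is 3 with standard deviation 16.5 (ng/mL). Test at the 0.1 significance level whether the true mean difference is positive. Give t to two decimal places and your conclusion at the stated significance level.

t = 0.98; fail to reject H0

H0: μ_d = 0; H1: μ_d > 0 (paired t-test on the differences, right-tailed).
t = d̄/(s_d/√n) = 3/(16.5/√29) = 0.98
df = n − 1 = 28
p-value = P(T ≥ 0.98) ≈ 0.168
Since p ≈ 0.168 > α = 0.1, fail to reject H0; the data do not provide sufficient evidence against H0.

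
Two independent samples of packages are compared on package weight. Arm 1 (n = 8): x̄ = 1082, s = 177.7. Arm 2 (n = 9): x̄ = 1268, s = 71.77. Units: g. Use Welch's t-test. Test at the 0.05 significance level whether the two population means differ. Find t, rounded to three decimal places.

-2.767

Let group 1 = arm 1, group 2 = arm 2. H0: μ_1 = μ_2; H1: μ_1 ≠ μ_2 (Welch's two-sample t-test, two-sided).
t = (x̄_1 − x̄_2)/√(s_1²/n_1 + s_2²/n_2) = (1082 − 1268)/√(177.7²/8 + 71.77²/9) = -2.767
Welch–Satterthwaite df ≈ 9.01
Two-sided p-value ≈ 0.0218
Since p ≈ 0.0218 < α = 0.05, reject H0; the data support H1.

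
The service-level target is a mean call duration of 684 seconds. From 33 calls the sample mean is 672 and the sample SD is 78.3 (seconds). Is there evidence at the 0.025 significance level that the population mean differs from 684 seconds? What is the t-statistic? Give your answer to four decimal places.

-0.8804

H0: μ = 684; H1: μ ≠ 684 (one-sample t-test, two-sided).
t = (x̄ − μ₀)/(s/√n) = (672 − 684)/(78.3/√33) = -0.8804
df = n − 1 = 32
Two-sided p-value ≈ 0.385
Since p ≈ 0.385 > α = 0.025, fail to reject H0; the data do not provide sufficient evidence against H0.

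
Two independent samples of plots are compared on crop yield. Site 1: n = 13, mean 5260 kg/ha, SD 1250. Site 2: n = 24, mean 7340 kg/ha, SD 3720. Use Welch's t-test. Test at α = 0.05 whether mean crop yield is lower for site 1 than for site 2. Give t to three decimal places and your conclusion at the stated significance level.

t = -2.492; reject H0

Let group 1 = site 1, group 2 = site 2. H0: μ_1 = μ_2; H1: μ_1 < μ_2 (Welch's two-sample t-test, left-tailed).
t = (x̄_1 − x̄_2)/√(s_1²/n_1 + s_2²/n_2) = (5260 − 7340)/√(1250²/13 + 3720²/24) = -2.492
Welch–Satterthwaite df ≈ 31.01
p-value = P(T ≤ -2.492) ≈ 0.009
Since p ≈ 0.009 < α = 0.05, reject H0; the evidence is statistically significant.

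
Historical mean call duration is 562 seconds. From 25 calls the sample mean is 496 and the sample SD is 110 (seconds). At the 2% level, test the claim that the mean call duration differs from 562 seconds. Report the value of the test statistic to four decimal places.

H0: μ = 562; H1: μ ≠ 562 (one-sample t-test, two-sided).
t = (x̄ − μ₀)/(s/√n) = (496 − 562)/(110/√25) = -3.0000
df = n − 1 = 24
Two-sided p-value ≈ 0.0062
Since p ≈ 0.0062 < α = 0.02, reject H0; the data support H1.

-3.0000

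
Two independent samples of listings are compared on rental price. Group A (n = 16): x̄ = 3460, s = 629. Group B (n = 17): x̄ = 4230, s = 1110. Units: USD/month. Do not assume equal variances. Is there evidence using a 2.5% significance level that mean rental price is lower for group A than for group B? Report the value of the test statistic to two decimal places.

Let group 1 = group A, group 2 = group B. H0: μ_1 = μ_2; H1: μ_1 < μ_2 (Welch's two-sample t-test, left-tailed).
t = (x̄_1 − x̄_2)/√(s_1²/n_1 + s_2²/n_2) = (3460 − 4230)/√(629²/16 + 1110²/17) = -2.47
Welch–Satterthwaite df ≈ 25.60
p-value = P(T ≤ -2.47) ≈ 0.010
Since p ≈ 0.010 < α = 0.025, reject H0; the evidence is statistically significant.

-2.47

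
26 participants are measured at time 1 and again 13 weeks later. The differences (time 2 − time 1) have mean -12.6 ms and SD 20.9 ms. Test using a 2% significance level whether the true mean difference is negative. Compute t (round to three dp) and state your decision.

H0: μ_d = 0; H1: μ_d < 0 (paired t-test on the differences, left-tailed).
t = d̄/(s_d/√n) = -12.6/(20.9/√26) = -3.074
df = n − 1 = 25
p-value = P(T ≤ -3.074) ≈ 0.003
Since p ≈ 0.003 < α = 0.02, reject H0; the data support H1.

t = -3.074; reject H0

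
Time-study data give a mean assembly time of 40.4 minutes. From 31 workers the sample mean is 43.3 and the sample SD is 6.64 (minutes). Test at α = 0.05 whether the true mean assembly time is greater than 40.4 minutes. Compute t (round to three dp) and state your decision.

t = 2.432; reject H0

H0: μ = 40.4; H1: μ > 40.4 (one-sample t-test, right-tailed).
t = (x̄ − μ₀)/(s/√n) = (43.3 − 40.4)/(6.64/√31) = 2.432
df = n − 1 = 30
p-value = P(T ≥ 2.432) ≈ 0.011
Since p ≈ 0.011 < α = 0.05, reject H0; the evidence is statistically significant.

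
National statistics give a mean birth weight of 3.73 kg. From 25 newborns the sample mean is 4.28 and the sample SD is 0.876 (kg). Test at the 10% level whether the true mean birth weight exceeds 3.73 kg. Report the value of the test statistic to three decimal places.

3.139

H0: μ = 3.73; H1: μ > 3.73 (one-sample t-test, right-tailed).
t = (x̄ − μ₀)/(s/√n) = (4.28 − 3.73)/(0.876/√25) = 3.139
df = n − 1 = 24
p-value = P(T ≥ 3.139) ≈ 0.0022
Since p ≈ 0.0022 < α = 0.1, reject H0; the data support H1.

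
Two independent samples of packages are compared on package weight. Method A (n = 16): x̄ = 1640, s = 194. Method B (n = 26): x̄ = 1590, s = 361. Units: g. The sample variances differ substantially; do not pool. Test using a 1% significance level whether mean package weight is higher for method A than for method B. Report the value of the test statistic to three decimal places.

0.583

Let group 1 = method A, group 2 = method B. H0: μ_1 = μ_2; H1: μ_1 > μ_2 (Welch's two-sample t-test, right-tailed).
t = (x̄_1 − x̄_2)/√(s_1²/n_1 + s_2²/n_2) = (1640 − 1590)/√(194²/16 + 361²/26) = 0.583
Welch–Satterthwaite df ≈ 39.48
p-value = P(T ≥ 0.583) ≈ 0.2817
Since p ≈ 0.2817 > α = 0.01, fail to reject H0; the evidence is not statistically significant.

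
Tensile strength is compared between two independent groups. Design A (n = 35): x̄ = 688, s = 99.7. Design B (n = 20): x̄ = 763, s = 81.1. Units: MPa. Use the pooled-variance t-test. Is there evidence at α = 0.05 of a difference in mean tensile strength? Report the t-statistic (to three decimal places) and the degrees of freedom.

t = -2.863, df = 53

Let group 1 = design A, group 2 = design B. H0: μ_1 = μ_2; H1: μ_1 ≠ μ_2 (two-sample pooled-variance t-test, two-sided).
s_p² = [(35−1)·99.7² + (20−1)·81.1²]/(35+20−2) = 8734.53
t = (688 − 763)/√[8734.53·(1/35 + 1/20)] = -2.863
df = n₁ + n₂ − 2 = 53
Two-sided p-value ≈ 0.0060
Since p ≈ 0.0060 < α = 0.05, reject H0; the data support H1.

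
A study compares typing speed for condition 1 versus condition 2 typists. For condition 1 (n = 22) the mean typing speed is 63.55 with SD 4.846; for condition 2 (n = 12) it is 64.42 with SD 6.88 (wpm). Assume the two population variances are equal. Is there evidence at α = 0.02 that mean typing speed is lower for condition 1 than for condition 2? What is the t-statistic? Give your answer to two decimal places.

Let group 1 = condition 1, group 2 = condition 2. H0: μ_1 = μ_2; H1: μ_1 < μ_2 (two-sample pooled-variance t-test, left-tailed).
s_p² = [(22−1)·4.846² + (12−1)·6.88²]/(22+12−2) = 31.6824
t = (63.55 − 64.42)/√[31.6824·(1/22 + 1/12)] = -0.43
df = n₁ + n₂ − 2 = 32
p-value = P(T ≤ -0.43) ≈ 0.335
Since p ≈ 0.335 > α = 0.02, fail to reject H0; the data do not provide sufficient evidence against H0.

-0.43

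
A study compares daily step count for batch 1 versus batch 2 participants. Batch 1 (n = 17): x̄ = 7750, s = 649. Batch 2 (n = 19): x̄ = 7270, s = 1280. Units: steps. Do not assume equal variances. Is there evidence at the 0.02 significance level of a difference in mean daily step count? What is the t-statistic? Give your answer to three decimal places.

1.441

Let group 1 = batch 1, group 2 = batch 2. H0: μ_1 = μ_2; H1: μ_1 ≠ μ_2 (Welch's two-sample t-test, two-sided).
t = (x̄_1 − x̄_2)/√(s_1²/n_1 + s_2²/n_2) = (7750 − 7270)/√(649²/17 + 1280²/19) = 1.441
Welch–Satterthwaite df ≈ 27.29
Two-sided p-value ≈ 0.161
Since p ≈ 0.161 > α = 0.02, fail to reject H0; the data do not provide sufficient evidence against H0.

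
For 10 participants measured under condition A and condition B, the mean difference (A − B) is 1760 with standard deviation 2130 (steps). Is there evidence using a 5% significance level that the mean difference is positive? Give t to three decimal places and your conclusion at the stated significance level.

t = 2.613; reject H0

H0: μ_d = 0; H1: μ_d > 0 (paired t-test on the differences, right-tailed).
t = d̄/(s_d/√n) = 1760/(2130/√10) = 2.613
df = n − 1 = 9
p-value = P(T ≥ 2.613) ≈ 0.0141
Since p ≈ 0.0141 < α = 0.05, reject H0; the evidence is statistically significant.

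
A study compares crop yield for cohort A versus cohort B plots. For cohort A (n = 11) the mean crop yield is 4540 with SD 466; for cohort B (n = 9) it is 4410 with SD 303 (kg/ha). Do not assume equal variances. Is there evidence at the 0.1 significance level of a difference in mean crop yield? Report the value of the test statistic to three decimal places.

Let group 1 = cohort A, group 2 = cohort B. H0: μ_1 = μ_2; H1: μ_1 ≠ μ_2 (Welch's two-sample t-test, two-sided).
t = (x̄_1 − x̄_2)/√(s_1²/n_1 + s_2²/n_2) = (4540 − 4410)/√(466²/11 + 303²/9) = 0.751
Welch–Satterthwaite df ≈ 17.25
Two-sided p-value ≈ 0.463
Since p ≈ 0.463 > α = 0.1, fail to reject H0; the data do not provide sufficient evidence against H0.

0.751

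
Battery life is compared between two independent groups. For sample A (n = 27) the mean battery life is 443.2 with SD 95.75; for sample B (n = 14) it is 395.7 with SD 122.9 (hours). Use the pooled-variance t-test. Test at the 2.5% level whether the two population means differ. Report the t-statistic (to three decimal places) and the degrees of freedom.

t = 1.366, df = 39

Let group 1 = sample A, group 2 = sample B. H0: μ_1 = μ_2; H1: μ_1 ≠ μ_2 (two-sample pooled-variance t-test, two-sided).
s_p² = [(27−1)·95.75² + (14−1)·122.9²]/(27+14−2) = 11146.8
t = (443.2 − 395.7)/√[11146.8·(1/27 + 1/14)] = 1.366
df = n₁ + n₂ − 2 = 39
Two-sided p-value ≈ 0.1797
Since p ≈ 0.1797 > α = 0.025, fail to reject H0; the data do not provide sufficient evidence against H0.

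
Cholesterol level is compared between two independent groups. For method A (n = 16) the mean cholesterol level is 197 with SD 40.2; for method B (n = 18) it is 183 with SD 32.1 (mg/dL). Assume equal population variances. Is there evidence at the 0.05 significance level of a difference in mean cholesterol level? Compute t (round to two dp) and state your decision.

Let group 1 = method A, group 2 = method B. H0: μ_1 = μ_2; H1: μ_1 ≠ μ_2 (two-sample pooled-variance t-test, two-sided).
s_p² = [(16−1)·40.2² + (18−1)·32.1²]/(16+18−2) = 1304.92
t = (197 − 183)/√[1304.92·(1/16 + 1/18)] = 1.13
df = n₁ + n₂ − 2 = 32
Two-sided p-value ≈ 0.268
Since p ≈ 0.268 > α = 0.05, fail to reject H0; the evidence is not statistically significant.

t = 1.13; fail to reject H0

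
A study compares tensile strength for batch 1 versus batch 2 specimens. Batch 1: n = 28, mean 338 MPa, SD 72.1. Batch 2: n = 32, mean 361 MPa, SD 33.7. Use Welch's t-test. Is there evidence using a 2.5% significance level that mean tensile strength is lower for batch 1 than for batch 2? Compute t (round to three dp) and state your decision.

t = -1.547; fail to reject H0

Let group 1 = batch 1, group 2 = batch 2. H0: μ_1 = μ_2; H1: μ_1 < μ_2 (Welch's two-sample t-test, left-tailed).
t = (x̄_1 − x̄_2)/√(s_1²/n_1 + s_2²/n_2) = (338 − 361)/√(72.1²/28 + 33.7²/32) = -1.547
Welch–Satterthwaite df ≈ 37.13
p-value = P(T ≤ -1.547) ≈ 0.0652
Since p ≈ 0.0652 > α = 0.025, fail to reject H0; the evidence is not statistically significant.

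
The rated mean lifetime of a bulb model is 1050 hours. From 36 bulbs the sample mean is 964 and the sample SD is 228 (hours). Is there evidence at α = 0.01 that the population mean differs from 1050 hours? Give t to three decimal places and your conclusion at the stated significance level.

t = -2.263; fail to reject H0

H0: μ = 1050; H1: μ ≠ 1050 (one-sample t-test, two-sided).
t = (x̄ − μ₀)/(s/√n) = (964 − 1050)/(228/√36) = -2.263
df = n − 1 = 35
Two-sided p-value ≈ 0.0299
Since p ≈ 0.0299 > α = 0.01, fail to reject H0; the data do not provide sufficient evidence against H0.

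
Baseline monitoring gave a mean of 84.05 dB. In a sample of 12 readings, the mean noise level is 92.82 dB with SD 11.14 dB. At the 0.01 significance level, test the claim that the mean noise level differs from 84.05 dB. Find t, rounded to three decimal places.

H0: μ = 84.05; H1: μ ≠ 84.05 (one-sample t-test, two-sided).
t = (x̄ − μ₀)/(s/√n) = (92.82 − 84.05)/(11.14/√12) = 2.727
df = n − 1 = 11
Two-sided p-value ≈ 0.0197
Since p ≈ 0.0197 > α = 0.01, fail to reject H0; the data do not provide sufficient evidence against H0.

2.727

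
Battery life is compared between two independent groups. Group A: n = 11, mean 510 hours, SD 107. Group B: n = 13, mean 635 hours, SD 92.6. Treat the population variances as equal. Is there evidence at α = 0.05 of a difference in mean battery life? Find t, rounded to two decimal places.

-3.07

Let group 1 = group A, group 2 = group B. H0: μ_1 = μ_2; H1: μ_1 ≠ μ_2 (two-sample pooled-variance t-test, two-sided).
s_p² = [(11−1)·107² + (13−1)·92.6²]/(11+13−2) = 9881.23
t = (510 − 635)/√[9881.23·(1/11 + 1/13)] = -3.07
df = n₁ + n₂ − 2 = 22
Two-sided p-value ≈ 0.0056
Since p ≈ 0.0056 < α = 0.05, reject H0; the data support H1.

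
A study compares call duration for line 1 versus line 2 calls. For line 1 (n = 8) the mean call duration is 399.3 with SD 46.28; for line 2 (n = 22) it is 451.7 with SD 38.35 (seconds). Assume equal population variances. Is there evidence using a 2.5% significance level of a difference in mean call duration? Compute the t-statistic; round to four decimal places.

-3.1355

Let group 1 = line 1, group 2 = line 2. H0: μ_1 = μ_2; H1: μ_1 ≠ μ_2 (two-sample pooled-variance t-test, two-sided).
s_p² = [(8−1)·46.28² + (22−1)·38.35²]/(8+22−2) = 1638.5
t = (399.3 − 451.7)/√[1638.5·(1/8 + 1/22)] = -3.1355
df = n₁ + n₂ − 2 = 28
Two-sided p-value ≈ 0.0040
Since p ≈ 0.0040 < α = 0.025, reject H0; the evidence is statistically significant.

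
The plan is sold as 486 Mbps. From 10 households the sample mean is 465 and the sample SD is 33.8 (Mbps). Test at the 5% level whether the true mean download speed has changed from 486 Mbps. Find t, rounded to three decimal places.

H0: μ = 486; H1: μ ≠ 486 (one-sample t-test, two-sided).
t = (x̄ − μ₀)/(s/√n) = (465 − 486)/(33.8/√10) = -1.965
df = n − 1 = 9
Two-sided p-value ≈ 0.0810
Since p ≈ 0.0810 > α = 0.05, fail to reject H0; the evidence is not statistically significant.

-1.965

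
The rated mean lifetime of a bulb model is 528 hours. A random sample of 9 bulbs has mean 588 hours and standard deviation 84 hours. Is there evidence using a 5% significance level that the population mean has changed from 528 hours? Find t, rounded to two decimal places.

H0: μ = 528; H1: μ ≠ 528 (one-sample t-test, two-sided).
t = (x̄ − μ₀)/(s/√n) = (588 − 528)/(84/√9) = 2.14
df = n − 1 = 8
Two-sided p-value ≈ 0.064
Since p ≈ 0.064 > α = 0.05, fail to reject H0; the evidence is not statistically significant.

2.14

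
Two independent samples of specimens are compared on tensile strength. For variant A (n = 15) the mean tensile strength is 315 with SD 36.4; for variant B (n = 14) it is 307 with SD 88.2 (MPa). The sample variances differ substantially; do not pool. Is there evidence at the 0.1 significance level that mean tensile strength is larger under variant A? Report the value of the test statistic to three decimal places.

0.315

Let group 1 = variant A, group 2 = variant B. H0: μ_1 = μ_2; H1: μ_1 > μ_2 (Welch's two-sample t-test, right-tailed).
t = (x̄_1 − x̄_2)/√(s_1²/n_1 + s_2²/n_2) = (315 − 307)/√(36.4²/15 + 88.2²/14) = 0.315
Welch–Satterthwaite df ≈ 17.06
p-value = P(T ≥ 0.315) ≈ 0.3782
Since p ≈ 0.3782 > α = 0.1, fail to reject H0; the data do not provide sufficient evidence against H0.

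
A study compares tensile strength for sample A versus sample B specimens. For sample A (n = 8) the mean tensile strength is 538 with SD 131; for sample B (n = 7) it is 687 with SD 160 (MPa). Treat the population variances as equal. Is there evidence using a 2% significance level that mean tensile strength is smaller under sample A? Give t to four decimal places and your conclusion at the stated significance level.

Let group 1 = sample A, group 2 = sample B. H0: μ_1 = μ_2; H1: μ_1 < μ_2 (two-sample pooled-variance t-test, left-tailed).
s_p² = [(8−1)·131² + (7−1)·160²]/(8+7−2) = 21055.9
t = (538 − 687)/√[21055.9·(1/8 + 1/7)] = -1.9840
df = n₁ + n₂ − 2 = 13
p-value = P(T ≤ -1.9840) ≈ 0.034
Since p ≈ 0.034 > α = 0.02, fail to reject H0; the evidence is not statistically significant.

t = -1.9840; fail to reject H0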